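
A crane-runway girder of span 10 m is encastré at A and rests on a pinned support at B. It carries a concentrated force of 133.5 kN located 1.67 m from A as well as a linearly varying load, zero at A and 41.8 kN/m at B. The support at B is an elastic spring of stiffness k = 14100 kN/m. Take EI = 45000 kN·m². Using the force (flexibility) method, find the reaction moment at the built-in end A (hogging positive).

Take the reaction at B as the redundant and release it; the primary structure is a cantilever fixed at A.
Downward deflection at the released point B due to the loads:
  point load 133.5 at a = 1.67: Pa²(3L − a)/(6EI) = 1758/EI
  triangular load, peak 41.8 at the free end: 11w₀L⁴/(120EI) = 38317/EI
  δ_0 = 40075/EI
Tip deflection under a unit load at B: L³/(3EI) = 333.3/EI.
With EI = 45000 kN·m²: δ_0 = 0.89055 m and δ_{BB} = 0.007407 m/kN.
Compatibility — the spring shortens by R_B/k under the reaction it provides: δ_0 − R_B·δ_{BB} = R_B/k. With 1/k = 0.000071 m/kN, R_B = δ_0 / (δ_{BB} + 1/k) = 0.89055 / (0.007407 + 0.000071) = 119.1 kN.
Moment equilibrium about A: M_A = Σ(load moments about A) − R_B·L = 1616 − 119.1×10 = 425.4 kN·m.

M_A = 425.4 kN·m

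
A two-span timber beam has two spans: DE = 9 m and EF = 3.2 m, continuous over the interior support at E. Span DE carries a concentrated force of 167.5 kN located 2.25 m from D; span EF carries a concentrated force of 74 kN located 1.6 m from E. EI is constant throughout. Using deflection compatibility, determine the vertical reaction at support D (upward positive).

Insert a hinge at E; M_E is the redundant, and each span becomes simply supported.
Discontinuity in slope at E on the released structure — sum the simple-span end rotations:
  span DE: point load 167.5 at a = 2.25: Pab(L + a)/(6LEI) = 530/EI
  span EF: point load 74 at a = 1.6: Pab(L + b)/(6LEI) = 47.36/EI
  relative rotation θ_0 = (530 + 47.36)/EI = 577.3/EI
A unit hogging moment at E produces rotation L₁/(3EI) + L₂/(3EI) = 4.067/EI.
Compatibility: M_E·(L₁+L₂)/(3EI) = θ_0, giving M_E = 142 kN·m (hogging).
Span DE, ΣM about D with M_E applied at E: R_E^{DE}·9 = 376.9 + 142, so R_E^{DE} = 57.65 kN and R_D = 167.5 − 57.65 = 109.9 kN.

R_D = 109.9 kN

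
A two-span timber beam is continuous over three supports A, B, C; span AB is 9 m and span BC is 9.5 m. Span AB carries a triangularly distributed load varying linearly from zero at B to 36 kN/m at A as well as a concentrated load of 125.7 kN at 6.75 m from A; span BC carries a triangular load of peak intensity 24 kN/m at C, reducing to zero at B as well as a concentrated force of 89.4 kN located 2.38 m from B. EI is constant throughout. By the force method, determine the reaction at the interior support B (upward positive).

Take M_B as the redundant. Released structure: two simple spans AB and BC with a hinge at B.
Discontinuity in slope at B on the released structure — sum the simple-span end rotations:
  span AB: triangular load, peak 36: 7w₀L³/(360EI) = 510.3/EI
  span AB: point load 125.7 at a = 6.75: Pab(L + a)/(6LEI) = 556.8/EI
  span BC: triangular load, peak 24: 7w₀L³/(360EI) = 400.1/EI
  span BC: point load 89.4 at a = 2.38: Pab(L + b)/(6LEI) = 441.7/EI
  relative rotation θ_0 = (1067 + 841.8)/EI = 1909/EI
A unit hogging moment at B produces rotation L₁/(3EI) + L₂/(3EI) = 6.167/EI.
Slope continuity at B: θ_0 = M_B·6.167/EI, so M_B = 1909/6.167 = 309.6 kN·m (hogging).
Span AB, ΣM about A with M_B applied at B: R_B^{AB}·9 = 1334 + 309.6, so R_B^{AB} = 182.7 kN and R_A = 287.7 − 182.7 = 105 kN.
Span BC, ΣM about C: R_B^{BC}·9.5 = 997.5 + 309.6, so R_B^{BC} = 137.6 kN and R_C = 203.4 − 137.6 = 65.81 kN.
R_B = 182.7 + 137.6 = 320.3 kN.

R_B = 320.3 kN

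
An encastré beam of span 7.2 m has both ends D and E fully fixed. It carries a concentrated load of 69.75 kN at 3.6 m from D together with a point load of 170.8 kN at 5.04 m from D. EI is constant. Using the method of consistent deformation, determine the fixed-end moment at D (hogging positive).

Take the two fixed-end moments M_D, M_E as redundants; the released structure is the simple span DE.
On the primary (simply-supported) span, the end slopes from the loading are:
  at D: point load 69.75 at a = 3.6: Pab(L + b)/(6LEI) = 226/EI
  at E: point load 69.75 at a = 3.6: Pab(L + a)/(6LEI) = 226/EI
  at D: point load 170.8 at a = 5.04: Pab(L + b)/(6LEI) = 402.9/EI
  at E: point load 170.8 at a = 5.04: Pab(L + a)/(6LEI) = 526.8/EI
  θ_D0 = 628.9/EI,  θ_E0 = 752.8/EI
Flexibility coefficients: a unit moment at one end gives L/(3EI) there and L/(6EI) at the far end, so f₁₁ = f₂₂ = 2.4/EI and f₁₂ = f₂₁ = 1.2/EI.
Compatibility — zero rotation at each built-in end:
  2.4 M_D + 1.2 M_E = 628.9
  1.2 M_D + 2.4 M_E = 752.8
Solving the pair gives M_D = 140.2 kN·m and M_E = 243.5 kN·m (hogging).

M_D = 140.2 kN·m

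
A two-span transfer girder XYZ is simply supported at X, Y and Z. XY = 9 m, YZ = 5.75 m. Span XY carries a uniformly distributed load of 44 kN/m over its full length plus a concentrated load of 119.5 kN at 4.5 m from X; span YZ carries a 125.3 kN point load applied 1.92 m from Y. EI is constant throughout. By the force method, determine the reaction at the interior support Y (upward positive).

Take M_Y as the redundant. Released structure: two simple spans XY and YZ with a hinge at Y.
Rotations at Y on the released spans (each span's end-slope, ×1/EI):
  span XY: UDL 44: wL³/(24EI) = 1336/EI
  span XY: point load 119.5 at a = 4.5: Pab(L + a)/(6LEI) = 605/EI
  span YZ: point load 125.3 at a = 1.92: Pab(L + b)/(6LEI) = 255.9/EI
  relative rotation θ_0 = (1941 + 255.9)/EI = 2197/EI
A unit hogging moment at Y produces rotation L₁/(3EI) + L₂/(3EI) = 4.917/EI.
Compatibility: M_Y·(L₁+L₂)/(3EI) = θ_0, giving M_Y = 446.9 kN·m (hogging).
Span XY, ΣM about X with M_Y applied at Y: R_Y^{XY}·9 = 2320 + 446.9, so R_Y^{XY} = 307.4 kN and R_X = 515.5 − 307.4 = 208.1 kN.
Span YZ, ΣM about Z: R_Y^{YZ}·5.75 = 479.9 + 446.9, so R_Y^{YZ} = 161.2 kN and R_Z = 125.3 − 161.2 = -35.88 kN.
R_Y = 307.4 + 161.2 = 468.6 kN.

R_Y = 468.6 kN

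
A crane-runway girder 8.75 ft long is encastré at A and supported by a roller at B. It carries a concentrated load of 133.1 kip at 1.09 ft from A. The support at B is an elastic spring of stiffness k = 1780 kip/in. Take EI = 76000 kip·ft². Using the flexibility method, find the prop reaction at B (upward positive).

R_B = 2.923 kip

Choose R_B as the redundant. The primary structure is the cantilever fixed at A.
Primary-structure tip deflection at B by superposition:
  point load 133.1 at a = 1.09: Pa²(3L − a)/(6EI) = 663.1/EI
Tip deflection under a unit load at B: L³/(3EI) = 223.3/EI.
With EI = 76000 kip·ft²: δ_0 = 0.008725 ft and δ_{BB} = 0.002938 ft/kip.
Compatibility — the spring shortens by R_B/k under the reaction it provides: δ_0 − R_B·δ_{BB} = R_B/k. With 1/k = 1/(1780×12) ft/kip = 0.000047 ft/kip, R_B = δ_0 / (δ_{BB} + 1/k) = 0.008725 / (0.002938 + 0.000047) = 2.923 kip.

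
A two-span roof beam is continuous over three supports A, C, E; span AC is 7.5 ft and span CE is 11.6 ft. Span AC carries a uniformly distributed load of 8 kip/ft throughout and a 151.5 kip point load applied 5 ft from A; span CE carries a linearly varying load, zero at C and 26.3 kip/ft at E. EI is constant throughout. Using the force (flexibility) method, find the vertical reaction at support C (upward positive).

Release continuity at C by inserting a hinge; the redundant is the internal moment M_C. The primary structure is two simply-supported spans AC and CE.
End slopes at the hinge C, treating each span as simply supported:
  span AC: UDL 8: wL³/(24EI) = 140.6/EI
  span AC: point load 151.5 at a = 5: Pab(L + a)/(6LEI) = 526/EI
  span CE: triangular load, peak 26.3: 7w₀L³/(360EI) = 798.2/EI
  relative rotation θ_0 = (666.7 + 798.2)/EI = 1465/EI
A unit hogging moment at C produces rotation L₁/(3EI) + L₂/(3EI) = 6.367/EI.
Compatibility: M_C·(L₁+L₂)/(3EI) = θ_0, giving M_C = 230.1 kip·ft (hogging).
Span AC, ΣM about A with M_C applied at C: R_C^{AC}·7.5 = 982.5 + 230.1, so R_C^{AC} = 161.7 kip and R_A = 211.5 − 161.7 = 49.82 kip.
Span CE, ΣM about E: R_C^{CE}·11.6 = 589.8 + 230.1, so R_C^{CE} = 70.68 kip and R_E = 152.5 − 70.68 = 81.86 kip.
R_C = 161.7 + 70.68 = 232.4 kip.

R_C = 232.4 kip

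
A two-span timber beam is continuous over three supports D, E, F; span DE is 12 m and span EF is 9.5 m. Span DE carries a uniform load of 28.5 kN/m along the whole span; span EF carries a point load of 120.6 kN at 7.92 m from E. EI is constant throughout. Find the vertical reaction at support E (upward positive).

R_E = 252.8 kN

Take M_E as the redundant. Released structure: two simple spans DE and EF with a hinge at E.
Rotations at E on the released spans (each span's end-slope, ×1/EI):
  span DE: UDL 28.5: wL³/(24EI) = 2052/EI
  span EF: point load 120.6 at a = 7.92: Pab(L + b)/(6LEI) = 293.4/EI
  relative rotation θ_0 = (2052 + 293.4)/EI = 2345/EI
A unit hogging moment at E produces rotation L₁/(3EI) + L₂/(3EI) = 7.167/EI.
Slope continuity at E: θ_0 = M_E·7.167/EI, so M_E = 2345/7.167 = 327.3 kN·m (hogging).
Span DE, ΣM about D with M_E applied at E: R_E^{DE}·12 = 2052 + 327.3, so R_E^{DE} = 198.3 kN and R_D = 342 − 198.3 = 143.7 kN.
Span EF, ΣM about F: R_E^{EF}·9.5 = 190.5 + 327.3, so R_E^{EF} = 54.51 kN and R_F = 120.6 − 54.51 = 66.09 kN.
R_E = 198.3 + 54.51 = 252.8 kN.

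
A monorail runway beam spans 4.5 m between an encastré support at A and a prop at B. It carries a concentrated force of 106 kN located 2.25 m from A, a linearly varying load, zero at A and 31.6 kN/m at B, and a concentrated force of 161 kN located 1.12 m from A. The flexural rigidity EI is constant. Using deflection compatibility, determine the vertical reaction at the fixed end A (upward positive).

Remove the prop at B; the released (primary) structure is a cantilever built in at A.
Downward deflection at the released point B due to the loads:
  point load 106 at a = 2.25: Pa²(3L − a)/(6EI) = 1006/EI
  triangular load, peak 31.6 at the free end: 11w₀L⁴/(120EI) = 1188/EI
  point load 161 at a = 1.12: Pa²(3L − a)/(6EI) = 416.7/EI
  δ_0 = 2611/EI
Flexibility coefficient — unit upward force at B: δ_{BB} = L³/(3EI) = 30.38/EI.
Compatibility at B: δ_0 − R_B·δ_{BB} = 0, so R_B = 2611/30.38 = 85.95 kN.
Vertical equilibrium: R_A = ΣP − R_B = 338.1 − 85.95 = 252.2 kN.

R_A = 252.2 kN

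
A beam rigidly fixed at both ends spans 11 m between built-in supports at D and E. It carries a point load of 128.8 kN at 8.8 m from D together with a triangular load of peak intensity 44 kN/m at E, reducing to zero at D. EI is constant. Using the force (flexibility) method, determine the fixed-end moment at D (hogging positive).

M_D = 222.8 kN·m

Take the two fixed-end moments M_D, M_E as redundants; the released structure is the simple span DE.
Simple-span end rotations at D and E under the given loads:
  at D: point load 128.8 at a = 8.8: Pab(L + b)/(6LEI) = 498.7/EI
  at E: point load 128.8 at a = 8.8: Pab(L + a)/(6LEI) = 748.1/EI
  at D: triangular load, peak 44: 7w₀L³/(360EI) = 1139/EI
  at E: triangular load, peak 44: w₀L³/(45EI) = 1301/EI
  θ_D0 = 1637/EI,  θ_E0 = 2049/EI
Flexibility coefficients: a unit moment at one end gives L/(3EI) there and L/(6EI) at the far end, so f₁₁ = f₂₂ = 3.667/EI and f₁₂ = f₂₁ = 1.833/EI.
Compatibility — zero rotation at each built-in end:
  3.667 M_D + 1.833 M_E = 1637
  1.833 M_D + 3.667 M_E = 2049
Solving the pair gives M_D = 222.8 kN·m and M_E = 447.6 kN·m (hogging).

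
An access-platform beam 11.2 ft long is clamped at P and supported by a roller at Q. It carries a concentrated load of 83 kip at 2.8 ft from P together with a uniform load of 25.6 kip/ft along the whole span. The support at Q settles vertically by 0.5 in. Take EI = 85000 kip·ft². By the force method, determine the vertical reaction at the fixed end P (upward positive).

R_P = 262.6 kip

Take the reaction at Q as the redundant and release it; the primary structure is a cantilever fixed at P.
Downward deflection at the released point Q due to the loads:
  point load 83 at a = 2.8: Pa²(3L − a)/(6EI) = 3340/EI
  UDL 25.6: wL⁴/(8EI) = 50353/EI
  δ_0 = 53693/EI
Flexibility coefficient — unit upward force at Q: δ_{QQ} = L³/(3EI) = 468.3/EI.
With EI = 85000 kip·ft²: δ_0 = 0.63168 ft and δ_{QQ} = 0.00551 ft/kip.
Compatibility — the beam at Q must follow the support down by 0.04167 ft: δ_0 − R_Q·δ_{QQ} = 0.04167, so R_Q = (0.63168 − 0.04167)/0.00551 = 107.1 kip.
Vertical equilibrium: R_P = ΣP − R_Q = 369.7 − 107.1 = 262.6 kip.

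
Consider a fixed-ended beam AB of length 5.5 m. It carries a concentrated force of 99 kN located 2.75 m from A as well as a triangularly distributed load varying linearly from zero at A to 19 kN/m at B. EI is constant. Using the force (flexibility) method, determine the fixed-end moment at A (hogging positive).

Release both end moments; the primary structure is a simply-supported span AB with redundants M_A and M_B.
End rotations of the released simple span under the applied load (×1/EI):
  at A: point load 99 at a = 2.75: Pab(L + b)/(6LEI) = 187.2/EI
  at B: point load 99 at a = 2.75: Pab(L + a)/(6LEI) = 187.2/EI
  at A: triangular load, peak 19: 7w₀L³/(360EI) = 61.47/EI
  at B: triangular load, peak 19: w₀L³/(45EI) = 70.25/EI
  θ_A0 = 248.6/EI,  θ_B0 = 257.4/EI
Flexibility coefficients: a unit moment at one end gives L/(3EI) there and L/(6EI) at the far end, so f₁₁ = f₂₂ = 1.833/EI and f₁₂ = f₂₁ = 0.9167/EI.
Compatibility — zero rotation at each built-in end:
  1.833 M_A + 0.9167 M_B = 248.6
  0.9167 M_A + 1.833 M_B = 257.4
Solving the pair gives M_A = 87.22 kN·m and M_B = 96.8 kN·m (hogging).

M_A = 87.22 kN·m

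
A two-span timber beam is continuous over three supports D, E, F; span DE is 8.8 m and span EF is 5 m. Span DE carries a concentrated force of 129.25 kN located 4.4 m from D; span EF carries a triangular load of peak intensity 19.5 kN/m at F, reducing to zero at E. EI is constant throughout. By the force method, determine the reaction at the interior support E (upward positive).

Insert a hinge at E; M_E is the redundant, and each span becomes simply supported.
Discontinuity in slope at E on the released structure — sum the simple-span end rotations:
  span DE: point load 129.25 at a = 4.4: Pab(L + a)/(6LEI) = 625.6/EI
  span EF: triangular load, peak 19.5: 7w₀L³/(360EI) = 47.4/EI
  relative rotation θ_0 = (625.6 + 47.4)/EI = 673/EI
A unit hogging moment at E produces rotation L₁/(3EI) + L₂/(3EI) = 4.6/EI.
Compatibility: M_E·(L₁+L₂)/(3EI) = θ_0, giving M_E = 146.3 kN·m (hogging).
Span DE, ΣM about D with M_E applied at E: R_E^{DE}·8.8 = 568.7 + 146.3, so R_E^{DE} = 81.25 kN and R_D = 129.2 − 81.25 = 48 kN.
Span EF, ΣM about F: R_E^{EF}·5 = 81.25 + 146.3, so R_E^{EF} = 45.51 kN and R_F = 48.75 − 45.51 = 3.241 kN.
R_E = 81.25 + 45.51 = 126.8 kN.

R_E = 126.8 kN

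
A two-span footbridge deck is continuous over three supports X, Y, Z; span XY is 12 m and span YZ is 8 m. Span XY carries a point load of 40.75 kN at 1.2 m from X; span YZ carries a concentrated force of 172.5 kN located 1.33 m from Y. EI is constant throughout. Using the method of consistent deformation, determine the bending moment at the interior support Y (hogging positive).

M_Y = 84.68 kN·m

Release continuity at Y by inserting a hinge; the redundant is the internal moment M_Y. The primary structure is two simply-supported spans XY and YZ.
Rotations at Y on the released spans (each span's end-slope, ×1/EI):
  span XY: point load 40.75 at a = 1.2: Pab(L + a)/(6LEI) = 96.82/EI
  span YZ: point load 172.5 at a = 1.33: Pab(L + b)/(6LEI) = 467.7/EI
  relative rotation θ_0 = (96.82 + 467.7)/EI = 564.5/EI
A unit hogging moment at Y produces rotation L₁/(3EI) + L₂/(3EI) = 6.667/EI.
Compatibility: M_Y·(L₁+L₂)/(3EI) = θ_0, giving M_Y = 84.68 kN·m (hogging).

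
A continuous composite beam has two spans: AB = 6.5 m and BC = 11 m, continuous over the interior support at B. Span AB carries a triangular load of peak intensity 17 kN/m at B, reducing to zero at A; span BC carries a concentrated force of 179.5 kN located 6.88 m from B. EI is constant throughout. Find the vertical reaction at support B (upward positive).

Release continuity at B by inserting a hinge; the redundant is the internal moment M_B. The primary structure is two simply-supported spans AB and BC.
End slopes at the hinge B, treating each span as simply supported:
  span AB: triangular load, peak 17: w₀L³/(45EI) = 103.7/EI
  span BC: point load 179.5 at a = 6.88: Pab(L + b)/(6LEI) = 1166/EI
  relative rotation θ_0 = (103.7 + 1166)/EI = 1269/EI
A unit hogging moment at B produces rotation L₁/(3EI) + L₂/(3EI) = 5.833/EI.
Compatibility: M_B·(L₁+L₂)/(3EI) = θ_0, giving M_B = 217.6 kN·m (hogging).
Span AB, ΣM about A with M_B applied at B: R_B^{AB}·6.5 = 239.4 + 217.6, so R_B^{AB} = 70.31 kN and R_A = 55.25 − 70.31 = -15.06 kN.
Span BC, ΣM about C: R_B^{BC}·11 = 739.5 + 217.6, so R_B^{BC} = 87.01 kN and R_C = 179.5 − 87.01 = 92.49 kN.
R_B = 70.31 + 87.01 = 157.3 kN.

R_B = 157.3 kN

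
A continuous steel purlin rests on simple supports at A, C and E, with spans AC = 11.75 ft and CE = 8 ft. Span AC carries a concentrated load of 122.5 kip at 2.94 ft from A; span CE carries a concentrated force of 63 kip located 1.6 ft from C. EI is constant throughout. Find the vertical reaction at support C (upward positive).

R_C = 108.3 kip

Take M_C as the redundant. Released structure: two simple spans AC and CE with a hinge at C.
Rotations at C on the released spans (each span's end-slope, ×1/EI):
  span AC: point load 122.5 at a = 2.94: Pab(L + a)/(6LEI) = 661.1/EI
  span CE: point load 63 at a = 1.6: Pab(L + b)/(6LEI) = 193.5/EI
  relative rotation θ_0 = (661.1 + 193.5)/EI = 854.7/EI
A unit hogging moment at C produces rotation L₁/(3EI) + L₂/(3EI) = 6.583/EI.
Compatibility: M_C·(L₁+L₂)/(3EI) = θ_0, giving M_C = 129.8 kip·ft (hogging).
Span AC, ΣM about A with M_C applied at C: R_C^{AC}·11.75 = 360.1 + 129.8, so R_C^{AC} = 41.7 kip and R_A = 122.5 − 41.7 = 80.8 kip.
Span CE, ΣM about E: R_C^{CE}·8 = 403.2 + 129.8, so R_C^{CE} = 66.63 kip and R_E = 63 − 66.63 = -3.628 kip.
R_C = 41.7 + 66.63 = 108.3 kip.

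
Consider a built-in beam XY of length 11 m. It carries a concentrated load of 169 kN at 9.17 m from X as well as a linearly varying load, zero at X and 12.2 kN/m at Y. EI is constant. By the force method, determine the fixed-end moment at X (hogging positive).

Take the two fixed-end moments M_X, M_Y as redundants; the released structure is the simple span XY.
End rotations of the released simple span under the applied load (×1/EI):
  at X: point load 169 at a = 9.17: Pab(L + b)/(6LEI) = 551.3/EI
  at Y: point load 169 at a = 9.17: Pab(L + a)/(6LEI) = 866.7/EI
  at X: triangular load, peak 12.2: 7w₀L³/(360EI) = 315.7/EI
  at Y: triangular load, peak 12.2: w₀L³/(45EI) = 360.8/EI
  θ_X0 = 867/EI,  θ_Y0 = 1228/EI
Flexibility coefficients: a unit moment at one end gives L/(3EI) there and L/(6EI) at the far end, so f₁₁ = f₂₂ = 3.667/EI and f₁₂ = f₂₁ = 1.833/EI.
Compatibility — zero rotation at each built-in end:
  3.667 M_X + 1.833 M_Y = 867
  1.833 M_X + 3.667 M_Y = 1228
Solving the pair gives M_X = 92.1 kN·m and M_Y = 288.7 kN·m (hogging).

M_X = 92.1 kN·m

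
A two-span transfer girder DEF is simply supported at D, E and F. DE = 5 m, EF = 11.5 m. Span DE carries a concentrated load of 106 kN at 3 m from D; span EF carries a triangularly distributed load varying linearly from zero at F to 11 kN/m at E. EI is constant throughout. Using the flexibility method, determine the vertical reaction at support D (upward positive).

Release continuity at E by inserting a hinge; the redundant is the internal moment M_E. The primary structure is two simply-supported spans DE and EF.
Rotations at E on the released spans (each span's end-slope, ×1/EI):
  span DE: point load 106 at a = 3: Pab(L + a)/(6LEI) = 169.6/EI
  span EF: triangular load, peak 11: w₀L³/(45EI) = 371.8/EI
  relative rotation θ_0 = (169.6 + 371.8)/EI = 541.4/EI
A unit hogging moment at E produces rotation L₁/(3EI) + L₂/(3EI) = 5.5/EI.
Slope continuity at E: θ_0 = M_E·5.5/EI, so M_E = 541.4/5.5 = 98.43 kN·m (hogging).
Span DE, ΣM about D with M_E applied at E: R_E^{DE}·5 = 318 + 98.43, so R_E^{DE} = 83.29 kN and R_D = 106 − 83.29 = 22.71 kN.

R_D = 22.71 kN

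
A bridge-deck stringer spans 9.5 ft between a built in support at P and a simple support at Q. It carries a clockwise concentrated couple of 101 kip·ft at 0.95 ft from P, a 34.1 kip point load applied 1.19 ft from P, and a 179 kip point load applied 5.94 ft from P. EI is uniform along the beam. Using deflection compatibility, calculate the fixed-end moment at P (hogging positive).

Take the reaction at Q as the redundant and release it; the primary structure is a cantilever fixed at P.
Primary-structure tip deflection at Q by superposition:
  clockwise couple 101 at a = 0.95: M₀a(2L − a)/(2EI) = 865.9/EI
  point load 34.1 at a = 1.19: Pa²(3L − a)/(6EI) = 219.8/EI
  point load 179 at a = 5.94: Pa²(3L − a)/(6EI) = 23747/EI
  δ_0 = 24833/EI
Flexibility coefficient — unit upward force at Q: δ_{QQ} = L³/(3EI) = 285.8/EI.
Compatibility at Q: δ_0 − R_Q·δ_{QQ} = 0, so R_Q = 24833/285.8 = 86.89 kip.
Moment equilibrium about P: M_P = Σ(load moments about P) − R_Q·L = 1205 − 86.89×9.5 = 379.4 kip·ft.

M_P = 379.4 kip·ft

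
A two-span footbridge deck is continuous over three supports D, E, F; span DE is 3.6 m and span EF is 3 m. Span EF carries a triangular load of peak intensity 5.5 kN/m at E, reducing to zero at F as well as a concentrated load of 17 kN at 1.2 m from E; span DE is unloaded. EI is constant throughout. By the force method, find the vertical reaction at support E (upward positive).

R_E = 19.34 kN

Take M_E as the redundant. Released structure: two simple spans DE and EF with a hinge at E.
Rotations at E on the released spans (each span's end-slope, ×1/EI):
  span EF: triangular load, peak 5.5: w₀L³/(45EI) = 3.3/EI
  span EF: point load 17 at a = 1.2: Pab(L + b)/(6LEI) = 9.792/EI
  relative rotation θ_0 = (0 + 13.09)/EI = 13.09/EI
A unit hogging moment at E produces rotation L₁/(3EI) + L₂/(3EI) = 2.2/EI.
Slope continuity at E: θ_0 = M_E·2.2/EI, so M_E = 13.09/2.2 = 5.951 kN·m (hogging).
Span DE, ΣM about D with M_E applied at E: R_E^{DE}·3.6 = 0 + 5.951, so R_E^{DE} = 1.653 kN and R_D = 0 − 1.653 = -1.653 kN.
Span EF, ΣM about F: R_E^{EF}·3 = 47.1 + 5.951, so R_E^{EF} = 17.68 kN and R_F = 25.25 − 17.68 = 7.566 kN.
R_E = 1.653 + 17.68 = 19.34 kN.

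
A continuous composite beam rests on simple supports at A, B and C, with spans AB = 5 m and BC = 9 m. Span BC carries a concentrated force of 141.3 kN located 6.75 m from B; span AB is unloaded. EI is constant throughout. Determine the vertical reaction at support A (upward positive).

Release continuity at B by inserting a hinge; the redundant is the internal moment M_B. The primary structure is two simply-supported spans AB and BC.
Discontinuity in slope at B on the released structure — sum the simple-span end rotations:
  span BC: point load 141.3 at a = 6.75: Pab(L + b)/(6LEI) = 447.1/EI
  relative rotation θ_0 = (0 + 447.1)/EI = 447.1/EI
A unit hogging moment at B produces rotation L₁/(3EI) + L₂/(3EI) = 4.667/EI.
Slope continuity at B: θ_0 = M_B·4.667/EI, so M_B = 447.1/4.667 = 95.8 kN·m (hogging).
Span AB, ΣM about A with M_B applied at B: R_B^{AB}·5 = 0 + 95.8, so R_B^{AB} = 19.16 kN and R_A = 0 − 19.16 = -19.16 kN.

R_A = -19.16 kN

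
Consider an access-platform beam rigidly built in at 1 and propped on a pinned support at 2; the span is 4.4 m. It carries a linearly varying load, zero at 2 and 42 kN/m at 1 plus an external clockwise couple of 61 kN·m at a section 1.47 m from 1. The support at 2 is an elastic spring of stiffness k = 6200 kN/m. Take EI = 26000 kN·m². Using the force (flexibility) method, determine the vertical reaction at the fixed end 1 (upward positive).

R_1 = 66.21 kN

Remove the prop at 2; the released (primary) structure is a cantilever built in at 1.
Primary-structure tip deflection at 2 by superposition:
  triangular load, peak 42 at the fixed end: w₀L⁴/(30EI) = 524.7/EI
  clockwise couple 61 at a = 1.47: M₀a(2L − a)/(2EI) = 328.6/EI
  δ_0 = 853.4/EI
Flexibility coefficient — unit upward force at 2: δ_{22} = L³/(3EI) = 28.39/EI.
With EI = 26000 kN·m²: δ_0 = 0.032822 m and δ_{22} = 0.001092 m/kN.
Compatibility — the spring shortens by R_2/k under the reaction it provides: δ_0 − R_2·δ_{22} = R_2/k. With 1/k = 0.000161 m/kN, R_2 = δ_0 / (δ_{22} + 1/k) = 0.032822 / (0.001092 + 0.000161) = 26.19 kN.
Vertical equilibrium: R_1 = ΣP − R_2 = 92.4 − 26.19 = 66.21 kN.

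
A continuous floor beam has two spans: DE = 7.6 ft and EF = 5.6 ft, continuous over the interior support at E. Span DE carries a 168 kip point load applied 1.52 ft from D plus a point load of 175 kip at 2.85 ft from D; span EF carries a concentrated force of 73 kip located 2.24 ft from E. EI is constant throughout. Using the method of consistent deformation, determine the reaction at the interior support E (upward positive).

R_E = 213.5 kip

Release continuity at E by inserting a hinge; the redundant is the internal moment M_E. The primary structure is two simply-supported spans DE and EF.
Rotations at E on the released spans (each span's end-slope, ×1/EI):
  span DE: point load 168 at a = 1.52: Pab(L + a)/(6LEI) = 310.5/EI
  span DE: point load 175 at a = 2.85: Pab(L + a)/(6LEI) = 542.9/EI
  span EF: point load 73 at a = 2.24: Pab(L + b)/(6LEI) = 146.5/EI
  relative rotation θ_0 = (853.4 + 146.5)/EI = 999.9/EI
A unit hogging moment at E produces rotation L₁/(3EI) + L₂/(3EI) = 4.4/EI.
Compatibility: M_E·(L₁+L₂)/(3EI) = θ_0, giving M_E = 227.3 kip·ft (hogging).
Span DE, ΣM about D with M_E applied at E: R_E^{DE}·7.6 = 754.1 + 227.3, so R_E^{DE} = 129.1 kip and R_D = 343 − 129.1 = 213.9 kip.
Span EF, ΣM about F: R_E^{EF}·5.6 = 245.3 + 227.3, so R_E^{EF} = 84.38 kip and R_F = 73 − 84.38 = -11.38 kip.
R_E = 129.1 + 84.38 = 213.5 kip.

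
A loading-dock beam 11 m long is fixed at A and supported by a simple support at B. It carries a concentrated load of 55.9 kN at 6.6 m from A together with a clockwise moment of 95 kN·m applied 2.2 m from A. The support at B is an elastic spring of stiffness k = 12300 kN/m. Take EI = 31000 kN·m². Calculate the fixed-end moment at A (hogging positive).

M_A = 148.8 kN·m

Take the reaction at B as the redundant and release it; the primary structure is a cantilever fixed at A.
Primary-structure tip deflection at B by superposition:
  point load 55.9 at a = 6.6: Pa²(3L − a)/(6EI) = 10714/EI
  clockwise couple 95 at a = 2.2: M₀a(2L − a)/(2EI) = 2069/EI
  δ_0 = 12783/EI
Tip deflection under a unit load at B: L³/(3EI) = 443.7/EI.
With EI = 31000 kN·m²: δ_0 = 0.41236 m and δ_{BB} = 0.014312 m/kN.
Compatibility — the spring shortens by R_B/k under the reaction it provides: δ_0 − R_B·δ_{BB} = R_B/k. With 1/k = 0.000081 m/kN, R_B = δ_0 / (δ_{BB} + 1/k) = 0.41236 / (0.014312 + 0.000081) = 28.65 kN.
Moment equilibrium about A: M_A = Σ(load moments about A) − R_B·L = 463.9 − 28.65×11 = 148.8 kN·m.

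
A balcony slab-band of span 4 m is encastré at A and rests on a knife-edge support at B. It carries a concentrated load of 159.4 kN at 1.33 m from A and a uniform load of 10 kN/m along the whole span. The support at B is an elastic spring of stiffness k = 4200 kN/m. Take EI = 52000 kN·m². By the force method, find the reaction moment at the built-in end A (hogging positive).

M_A = 194.5 kN·m

Choose R_B as the redundant. The primary structure is the cantilever fixed at A.
Deflection at B on the released cantilever, summing each load's contribution:
  point load 159.4 at a = 1.33: Pa²(3L − a)/(6EI) = 501.4/EI
  UDL 10: wL⁴/(8EI) = 320/EI
  δ_0 = 821.4/EI
Flexibility coefficient — unit upward force at B: δ_{BB} = L³/(3EI) = 21.33/EI.
With EI = 52000 kN·m²: δ_0 = 0.015797 m and δ_{BB} = 0.00041 m/kN.
Compatibility — the spring shortens by R_B/k under the reaction it provides: δ_0 − R_B·δ_{BB} = R_B/k. With 1/k = 0.000238 m/kN, R_B = δ_0 / (δ_{BB} + 1/k) = 0.015797 / (0.00041 + 0.000238) = 24.36 kN.
Moment equilibrium about A: M_A = Σ(load moments about A) − R_B·L = 292 − 24.36×4 = 194.5 kN·m.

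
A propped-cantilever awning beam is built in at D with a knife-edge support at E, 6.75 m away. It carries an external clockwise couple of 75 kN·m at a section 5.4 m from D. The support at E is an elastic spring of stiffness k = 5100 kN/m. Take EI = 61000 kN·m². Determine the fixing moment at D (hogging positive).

M_D = -21.72 kN·m

Choose R_E as the redundant. The primary structure is the cantilever fixed at D.
Deflection at E on the released cantilever, summing each load's contribution:
  clockwise couple 75 at a = 5.4: M₀a(2L − a)/(2EI) = 1640/EI
Tip deflection under a unit load at E: L³/(3EI) = 102.5/EI.
With EI = 61000 kN·m²: δ_0 = 0.026889 m and δ_{EE} = 0.001681 m/kN.
Compatibility — the spring shortens by R_E/k under the reaction it provides: δ_0 − R_E·δ_{EE} = R_E/k. With 1/k = 0.000196 m/kN, R_E = δ_0 / (δ_{EE} + 1/k) = 0.026889 / (0.001681 + 0.000196) = 14.33 kN.
Moment equilibrium about D: M_D = Σ(load moments about D) − R_E·L = 75 − 14.33×6.75 = -21.72 kN·m.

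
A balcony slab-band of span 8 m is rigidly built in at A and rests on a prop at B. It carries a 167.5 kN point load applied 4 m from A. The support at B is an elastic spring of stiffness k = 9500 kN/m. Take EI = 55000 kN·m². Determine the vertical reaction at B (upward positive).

Choose R_B as the redundant. The primary structure is the cantilever fixed at A.
Primary-structure tip deflection at B by superposition:
  point load 167.5 at a = 4: Pa²(3L − a)/(6EI) = 8933/EI
Tip deflection under a unit load at B: L³/(3EI) = 170.7/EI.
With EI = 55000 kN·m²: δ_0 = 0.16242 m and δ_{BB} = 0.003103 m/kN.
Compatibility — the spring shortens by R_B/k under the reaction it provides: δ_0 − R_B·δ_{BB} = R_B/k. With 1/k = 0.000105 m/kN, R_B = δ_0 / (δ_{BB} + 1/k) = 0.16242 / (0.003103 + 0.000105) = 50.63 kN.

R_B = 50.63 kN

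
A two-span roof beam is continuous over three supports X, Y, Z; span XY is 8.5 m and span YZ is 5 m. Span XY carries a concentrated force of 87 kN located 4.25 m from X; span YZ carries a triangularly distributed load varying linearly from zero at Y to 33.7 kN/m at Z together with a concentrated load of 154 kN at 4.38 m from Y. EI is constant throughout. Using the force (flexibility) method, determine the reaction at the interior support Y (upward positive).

Insert a hinge at Y; M_Y is the redundant, and each span becomes simply supported.
Rotations at Y on the released spans (each span's end-slope, ×1/EI):
  span XY: point load 87 at a = 4.25: Pab(L + a)/(6LEI) = 392.9/EI
  span YZ: triangular load, peak 33.7: 7w₀L³/(360EI) = 81.91/EI
  span YZ: point load 154 at a = 4.38: Pab(L + b)/(6LEI) = 78.34/EI
  relative rotation θ_0 = (392.9 + 160.3)/EI = 553.1/EI
A unit hogging moment at Y produces rotation L₁/(3EI) + L₂/(3EI) = 4.5/EI.
Slope continuity at Y: θ_0 = M_Y·4.5/EI, so M_Y = 553.1/4.5 = 122.9 kN·m (hogging).
Span XY, ΣM about X with M_Y applied at Y: R_Y^{XY}·8.5 = 369.8 + 122.9, so R_Y^{XY} = 57.96 kN and R_X = 87 − 57.96 = 29.04 kN.
Span YZ, ΣM about Z: R_Y^{YZ}·5 = 235.9 + 122.9, so R_Y^{YZ} = 71.76 kN and R_Z = 238.2 − 71.76 = 166.5 kN.
R_Y = 57.96 + 71.76 = 129.7 kN.

R_Y = 129.7 kN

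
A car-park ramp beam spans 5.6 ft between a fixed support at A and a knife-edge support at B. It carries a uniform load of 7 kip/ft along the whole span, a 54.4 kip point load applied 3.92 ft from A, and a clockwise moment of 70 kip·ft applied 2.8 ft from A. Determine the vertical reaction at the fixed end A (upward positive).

Release the roller at B. Primary structure: cantilever fixed at A.
Primary-structure tip deflection at B by superposition:
  UDL 7: wL⁴/(8EI) = 860.5/EI
  point load 54.4 at a = 3.92: Pa²(3L − a)/(6EI) = 1794/EI
  clockwise couple 70 at a = 2.8: M₀a(2L − a)/(2EI) = 823.2/EI
  δ_0 = 3478/EI
Tip deflection under a unit load at B: L³/(3EI) = 58.54/EI.
The prop prevents deflection at B: R_B = δ_0/δ_{BB} = 3478/58.54 = 59.42 kip.
Vertical equilibrium: R_A = ΣP − R_B = 93.6 − 59.42 = 34.18 kip.

R_A = 34.18 kip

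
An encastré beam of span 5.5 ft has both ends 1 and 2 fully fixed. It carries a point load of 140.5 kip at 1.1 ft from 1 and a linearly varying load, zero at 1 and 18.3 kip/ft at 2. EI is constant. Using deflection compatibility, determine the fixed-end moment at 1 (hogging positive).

Release both end moments; the primary structure is a simply-supported span 12 with redundants M_1 and M_2.
End rotations of the released simple span under the applied load (×1/EI):
  at 1: point load 140.5 at a = 1.1: Pab(L + b)/(6LEI) = 204/EI
  at 2: point load 140.5 at a = 1.1: Pab(L + a)/(6LEI) = 136/EI
  at 1: triangular load, peak 18.3: 7w₀L³/(360EI) = 59.2/EI
  at 2: triangular load, peak 18.3: w₀L³/(45EI) = 67.66/EI
  θ_10 = 263.2/EI,  θ_20 = 203.7/EI
Flexibility coefficients: a unit moment at one end gives L/(3EI) there and L/(6EI) at the far end, so f₁₁ = f₂₂ = 1.833/EI and f₁₂ = f₂₁ = 0.9167/EI.
Compatibility — zero rotation at each built-in end:
  1.833 M_1 + 0.9167 M_2 = 263.2
  0.9167 M_1 + 1.833 M_2 = 203.7
Solving the pair gives M_1 = 117.4 kip·ft and M_2 = 52.41 kip·ft (hogging).

M_1 = 117.4 kip·ft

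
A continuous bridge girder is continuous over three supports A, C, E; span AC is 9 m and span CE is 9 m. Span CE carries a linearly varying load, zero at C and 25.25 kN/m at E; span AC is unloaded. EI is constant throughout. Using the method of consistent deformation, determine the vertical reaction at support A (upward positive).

Release continuity at C by inserting a hinge; the redundant is the internal moment M_C. The primary structure is two simply-supported spans AC and CE.
End slopes at the hinge C, treating each span as simply supported:
  span CE: triangular load, peak 25.25: 7w₀L³/(360EI) = 357.9/EI
  relative rotation θ_0 = (0 + 357.9)/EI = 357.9/EI
A unit hogging moment at C produces rotation L₁/(3EI) + L₂/(3EI) = 6/EI.
Compatibility: M_C·(L₁+L₂)/(3EI) = θ_0, giving M_C = 59.65 kN·m (hogging).
Span AC, ΣM about A with M_C applied at C: R_C^{AC}·9 = 0 + 59.65, so R_C^{AC} = 6.628 kN and R_A = 0 − 6.628 = -6.628 kN.

R_A = -6.628 kN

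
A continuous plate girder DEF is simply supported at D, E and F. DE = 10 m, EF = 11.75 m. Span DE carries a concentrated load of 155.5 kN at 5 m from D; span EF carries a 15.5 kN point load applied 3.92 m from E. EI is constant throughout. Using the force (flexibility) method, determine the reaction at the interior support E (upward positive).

Take M_E as the redundant. Released structure: two simple spans DE and EF with a hinge at E.
Rotations at E on the released spans (each span's end-slope, ×1/EI):
  span DE: point load 155.5 at a = 5: Pab(L + a)/(6LEI) = 971.9/EI
  span EF: point load 15.5 at a = 3.92: Pab(L + b)/(6LEI) = 132.1/EI
  relative rotation θ_0 = (971.9 + 132.1)/EI = 1104/EI
A unit hogging moment at E produces rotation L₁/(3EI) + L₂/(3EI) = 7.25/EI.
Slope continuity at E: θ_0 = M_E·7.25/EI, so M_E = 1104/7.25 = 152.3 kN·m (hogging).
Span DE, ΣM about D with M_E applied at E: R_E^{DE}·10 = 777.5 + 152.3, so R_E^{DE} = 92.98 kN and R_D = 155.5 − 92.98 = 62.52 kN.
Span EF, ΣM about F: R_E^{EF}·11.75 = 121.4 + 152.3, so R_E^{EF} = 23.29 kN and R_F = 15.5 − 23.29 = -7.789 kN.
R_E = 92.98 + 23.29 = 116.3 kN.

R_E = 116.3 kN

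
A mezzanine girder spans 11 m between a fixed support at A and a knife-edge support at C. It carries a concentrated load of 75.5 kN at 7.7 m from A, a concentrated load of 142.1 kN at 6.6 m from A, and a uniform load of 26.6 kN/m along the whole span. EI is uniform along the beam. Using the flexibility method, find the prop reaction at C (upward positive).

R_C = 213.7 kN

Release the roller at C. Primary structure: cantilever fixed at A.
Downward deflection at the released point C due to the loads:
  point load 75.5 at a = 7.7: Pa²(3L − a)/(6EI) = 18875/EI
  point load 142.1 at a = 6.6: Pa²(3L − a)/(6EI) = 27235/EI
  UDL 26.6: wL⁴/(8EI) = 48681/EI
  δ_0 = 94792/EI
Flexibility coefficient — unit upward force at C: δ_{CC} = L³/(3EI) = 443.7/EI.
Compatibility at C: δ_0 − R_C·δ_{CC} = 0, so R_C = 94792/443.7 = 213.7 kN.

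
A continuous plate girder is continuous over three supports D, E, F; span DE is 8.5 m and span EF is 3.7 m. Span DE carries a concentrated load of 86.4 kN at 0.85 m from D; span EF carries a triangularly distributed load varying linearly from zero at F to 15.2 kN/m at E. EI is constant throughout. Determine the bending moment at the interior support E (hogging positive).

M_E = 29.54 kN·m

Insert a hinge at E; M_E is the redundant, and each span becomes simply supported.
Rotations at E on the released spans (each span's end-slope, ×1/EI):
  span DE: point load 86.4 at a = 0.85: Pab(L + a)/(6LEI) = 103/EI
  span EF: triangular load, peak 15.2: w₀L³/(45EI) = 17.11/EI
  relative rotation θ_0 = (103 + 17.11)/EI = 120.1/EI
A unit hogging moment at E produces rotation L₁/(3EI) + L₂/(3EI) = 4.067/EI.
Compatibility: M_E·(L₁+L₂)/(3EI) = θ_0, giving M_E = 29.54 kN·m (hogging).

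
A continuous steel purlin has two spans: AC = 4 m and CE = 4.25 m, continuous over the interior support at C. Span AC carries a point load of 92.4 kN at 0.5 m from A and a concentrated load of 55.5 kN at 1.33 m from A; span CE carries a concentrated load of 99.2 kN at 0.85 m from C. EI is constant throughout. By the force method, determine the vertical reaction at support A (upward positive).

Insert a hinge at C; M_C is the redundant, and each span becomes simply supported.
Rotations at C on the released spans (each span's end-slope, ×1/EI):
  span AC: point load 92.4 at a = 0.5: Pab(L + a)/(6LEI) = 30.32/EI
  span AC: point load 55.5 at a = 1.33: Pab(L + a)/(6LEI) = 43.77/EI
  span CE: point load 99.2 at a = 0.85: Pab(L + b)/(6LEI) = 86.01/EI
  relative rotation θ_0 = (74.09 + 86.01)/EI = 160.1/EI
A unit hogging moment at C produces rotation L₁/(3EI) + L₂/(3EI) = 2.75/EI.
Compatibility: M_C·(L₁+L₂)/(3EI) = θ_0, giving M_C = 58.22 kN·m (hogging).
Span AC, ΣM about A with M_C applied at C: R_C^{AC}·4 = 120 + 58.22, so R_C^{AC} = 44.56 kN and R_A = 147.9 − 44.56 = 103.3 kN.

R_A = 103.3 kN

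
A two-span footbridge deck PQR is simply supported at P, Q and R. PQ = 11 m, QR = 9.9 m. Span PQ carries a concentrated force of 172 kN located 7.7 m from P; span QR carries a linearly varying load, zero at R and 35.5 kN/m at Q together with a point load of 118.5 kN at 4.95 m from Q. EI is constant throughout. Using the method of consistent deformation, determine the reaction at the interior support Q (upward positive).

R_Q = 372 kN

Insert a hinge at Q; M_Q is the redundant, and each span becomes simply supported.
Discontinuity in slope at Q on the released structure — sum the simple-span end rotations:
  span PQ: point load 172 at a = 7.7: Pab(L + a)/(6LEI) = 1238/EI
  span QR: triangular load, peak 35.5: w₀L³/(45EI) = 765.5/EI
  span QR: point load 118.5 at a = 4.95: Pab(L + b)/(6LEI) = 725.9/EI
  relative rotation θ_0 = (1238 + 1491)/EI = 2730/EI
A unit hogging moment at Q produces rotation L₁/(3EI) + L₂/(3EI) = 6.967/EI.
Slope continuity at Q: θ_0 = M_Q·6.967/EI, so M_Q = 2730/6.967 = 391.8 kN·m (hogging).
Span PQ, ΣM about P with M_Q applied at Q: R_Q^{PQ}·11 = 1324 + 391.8, so R_Q^{PQ} = 156 kN and R_P = 172 − 156 = 15.98 kN.
Span QR, ΣM about R: R_Q^{QR}·9.9 = 1746 + 391.8, so R_Q^{QR} = 216 kN and R_R = 294.2 − 216 = 78.25 kN.
R_Q = 156 + 216 = 372 kN.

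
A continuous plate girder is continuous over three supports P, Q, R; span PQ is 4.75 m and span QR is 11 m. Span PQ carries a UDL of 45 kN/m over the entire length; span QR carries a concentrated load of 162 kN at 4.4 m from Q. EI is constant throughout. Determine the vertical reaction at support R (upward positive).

Take M_Q as the redundant. Released structure: two simple spans PQ and QR with a hinge at Q.
Discontinuity in slope at Q on the released structure — sum the simple-span end rotations:
  span PQ: UDL 45: wL³/(24EI) = 200.9/EI
  span QR: point load 162 at a = 4.4: Pab(L + b)/(6LEI) = 1255/EI
  relative rotation θ_0 = (200.9 + 1255)/EI = 1455/EI
A unit hogging moment at Q produces rotation L₁/(3EI) + L₂/(3EI) = 5.25/EI.
Slope continuity at Q: θ_0 = M_Q·5.25/EI, so M_Q = 1455/5.25 = 277.2 kN·m (hogging).
Span QR, ΣM about R: R_Q^{QR}·11 = 1069 + 277.2, so R_Q^{QR} = 122.4 kN and R_R = 162 − 122.4 = 39.6 kN.

R_R = 39.6 kN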